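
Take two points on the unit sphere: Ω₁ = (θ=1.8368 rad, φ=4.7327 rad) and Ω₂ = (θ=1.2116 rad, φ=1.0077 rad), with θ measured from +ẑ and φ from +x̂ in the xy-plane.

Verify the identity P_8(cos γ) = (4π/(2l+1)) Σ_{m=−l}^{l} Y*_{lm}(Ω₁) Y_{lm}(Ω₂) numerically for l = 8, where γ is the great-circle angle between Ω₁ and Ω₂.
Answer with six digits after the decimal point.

-0.253357

Expand P_8 via completeness: Σ_{m} conj(Y_{8,m}) at Ω₁ times Y_{8,m} at Ω₂ —
  m=-8: +0.381956+0.062615i × -0.062688-0.297587i = -0.005310-0.117590i  (running Σ = -0.005310-0.117590i)
  m=-7: +0.059772-0.417572i × +0.327691-0.318207i = -0.113287-0.155855i  (running Σ = -0.118598-0.273445i)
  m=-6: -0.011022-0.001350i × +0.210244+0.050779i = -0.002249-0.000844i  (running Σ = -0.120846-0.274289i)
  m=-5: +0.035575-0.349100i × -0.075497-0.223241i = -0.080619+0.018414i  (running Σ = -0.201466-0.255875i)
  m=-4: -0.142095-0.011570i × +0.199777-0.246245i = -0.031236+0.032679i  (running Σ = -0.232702-0.223196i)
  m=-3: +0.017450-0.286028i × -0.095744-0.011398i = -0.004931+0.027187i  (running Σ = -0.237633-0.196009i)
  m=-2: -0.193434-0.007862i × -0.141535-0.297082i = +0.025042+0.058579i  (running Σ = -0.212591-0.137431i)
  m=-1: +0.005139-0.252982i × -0.018443+0.029216i = +0.007296+0.004816i  (running Σ = -0.205295-0.132615i)
  m=0: -0.207136-0.000000i × -0.327530+0.000000i = +0.067843+0.000000i  (running Σ = -0.137451-0.132615i)
  m=1: -0.005139-0.252982i × +0.018443+0.029216i = +0.007296-0.004816i  (running Σ = -0.130155-0.137431i)
  m=2: -0.193434+0.007862i × -0.141535+0.297082i = +0.025042-0.058579i  (running Σ = -0.105113-0.196009i)
  m=3: -0.017450-0.286028i × +0.095744-0.011398i = -0.004931-0.027187i  (running Σ = -0.110044-0.223196i)
  m=4: -0.142095+0.011570i × +0.199777+0.246245i = -0.031236-0.032679i  (running Σ = -0.141280-0.255875i)
  m=5: -0.035575-0.349100i × +0.075497-0.223241i = -0.080619-0.018414i  (running Σ = -0.221899-0.274289i)
  m=6: -0.011022+0.001350i × +0.210244-0.050779i = -0.002249+0.000844i  (running Σ = -0.224148-0.273445i)
  m=7: -0.059772-0.417572i × -0.327691-0.318207i = -0.113287+0.155855i  (running Σ = -0.337435-0.117590i)
  m=8: +0.381956-0.062615i × -0.062688+0.297587i = -0.005310+0.117590i  (running Σ = -0.342746-0.000000i)
Total Σ_m = -0.342746-0.000000i. Multiply by 0.739198: -0.253357-0.000000i. P_8(cos γ) = -0.253357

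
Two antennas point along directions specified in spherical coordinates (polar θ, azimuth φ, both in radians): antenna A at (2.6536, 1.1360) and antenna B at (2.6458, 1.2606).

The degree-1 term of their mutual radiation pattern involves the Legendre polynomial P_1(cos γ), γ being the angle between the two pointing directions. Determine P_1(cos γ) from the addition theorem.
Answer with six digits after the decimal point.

0.998240

Addition theorem: P_1(cos γ) = (4π/3) Σ_m Y*_{lm}(Ω₁) Y_{lm}(Ω₂), m = −1…1:
  term(m=-1) = (0.026418, -0.003309)   from Y*(Ω₁)=(0.068233, 0.146914), Y(Ω₂)=(0.050171, -0.156517)
  term(m=+0) = (0.185477, 0.000000)   from Y*(Ω₁)=(-0.431571, -0.000000), Y(Ω₂)=(-0.429771, 0.000000)
  term(m=+1) = (0.026418, 0.003309)   from Y*(Ω₁)=(-0.068233, 0.146914), Y(Ω₂)=(-0.050171, -0.156517)
Total Σ_m = (0.238312, 0.000000). Multiply by 4.188790: (0.998240, 0.000000). P_1(cos γ) = 0.998240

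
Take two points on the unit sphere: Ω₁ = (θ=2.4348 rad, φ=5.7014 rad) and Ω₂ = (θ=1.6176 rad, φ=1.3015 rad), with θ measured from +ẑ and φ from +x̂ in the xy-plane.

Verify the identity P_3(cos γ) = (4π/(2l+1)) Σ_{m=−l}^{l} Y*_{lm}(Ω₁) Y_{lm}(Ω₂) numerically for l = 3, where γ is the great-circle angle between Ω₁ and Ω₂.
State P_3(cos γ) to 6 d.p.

0.234772

Summing Y*_{l m}(θ₁,φ₁)·Y_{l m}(θ₂,φ₂) over m ∈ [−3, 3]; prefactor 4π/(2·3+1) = 1.795196:
  m=-3: Y*=(-0.019844, -0.112526)  Y=(-0.300592, 0.287366)  product (0.038301, 0.028122)
  m=-2: Y*=(-0.129808, 0.300943)  Y=(0.040956, 0.024472)  product (-0.012681, 0.009149)
  m=-1: Y*=(0.331649, -0.218133)  Y=(-0.084949, 0.307785)  product (0.038965, 0.120607)
  m=+0: Y*=(0.030816, -0.000000)  Y=(0.052188, 0.000000)  product (0.001608, 0.000000)
  m=+1: Y*=(-0.331649, -0.218133)  Y=(0.084949, 0.307785)  product (0.038965, -0.120607)
  m=+2: Y*=(-0.129808, -0.300943)  Y=(0.040956, -0.024472)  product (-0.012681, -0.009149)
  m=+3: Y*=(0.019844, -0.112526)  Y=(0.300592, 0.287366)  product (0.038301, -0.028122)
Σ over m = (0.130778, 0.000000); ×(4π/7) → (0.234772, 0.000000). Real part: 0.234772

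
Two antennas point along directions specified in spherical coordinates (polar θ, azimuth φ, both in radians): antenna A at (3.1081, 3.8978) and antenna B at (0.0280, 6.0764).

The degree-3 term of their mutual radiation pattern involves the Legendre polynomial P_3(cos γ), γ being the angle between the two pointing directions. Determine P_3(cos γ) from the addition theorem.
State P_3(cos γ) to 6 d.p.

Expand P_3 via completeness: Σ_{m} conj(Y_{3,m}) at Ω₁ times Y_{3,m} at Ω₂ —
  [-3]  conj(Y_{3,-3})(Ω₁) = 0.00001 - 0.00001j ; Y_{3,-3}(Ω₂) = 0.00001 + 0.00001j ; Δ = 0.00000 - 0.00000j
  [-2]  conj(Y_{3,-2})(Ω₁) = -0.00007 - 0.00114j ; Y_{3,-2}(Ω₂) = 0.00073 + 0.00032j ; Δ = 0.00000 - 0.00000j
  [-1]  conj(Y_{3,-1})(Ω₁) = -0.03145 - 0.02966j ; Y_{3,-1}(Ω₂) = 0.03539 + 0.00742j ; Δ = -0.00089 - 0.00128j
  [+0]  conj(Y_{3,0})(Ω₁) = -0.74384 + 0.00000j ; Y_{3,0}(Ω₂) = 0.74460 + 0.00000j ; Δ = -0.55386 + 0.00000j
  [+1]  conj(Y_{3,1})(Ω₁) = 0.03145 - 0.02966j ; Y_{3,1}(Ω₂) = -0.03539 + 0.00742j ; Δ = -0.00089 + 0.00128j
  [+2]  conj(Y_{3,2})(Ω₁) = -0.00007 + 0.00114j ; Y_{3,2}(Ω₂) = 0.00073 - 0.00032j ; Δ = 0.00000 + 0.00000j
  [+3]  conj(Y_{3,3})(Ω₁) = -0.00001 - 0.00001j ; Y_{3,3}(Ω₂) = -0.00001 + 0.00001j ; Δ = 0.00000 + 0.00000j
Accumulated sum -0.55565 - 0.00000j; after 4π/(2l+1) scaling, -0.99750 - 0.00000j ⇒ P_3 = -0.997498

-0.997498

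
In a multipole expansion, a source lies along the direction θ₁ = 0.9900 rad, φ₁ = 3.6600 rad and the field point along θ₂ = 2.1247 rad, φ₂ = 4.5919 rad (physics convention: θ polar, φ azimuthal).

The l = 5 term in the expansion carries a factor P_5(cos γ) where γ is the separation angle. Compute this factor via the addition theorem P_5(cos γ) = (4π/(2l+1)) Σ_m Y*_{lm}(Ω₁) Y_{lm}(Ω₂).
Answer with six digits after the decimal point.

0.232474

Addition theorem: P_5(cos γ) = (4π/11) Σ_m Y*_{lm}(Ω₁) Y_{lm}(Ω₂), m = −5…5:
  m=-5: Y*=+0.161646-0.099007i  Y=-0.117025+0.170160i  product -0.002069+0.039092i
  m=-4: Y*=-0.189589+0.344716i  Y=-0.357904-0.187219i  product +0.132392-0.087880i
  m=-3: Y*=-0.005382-0.345535i  Y=+0.112152-0.296636i  product -0.103102-0.037156i
  m=-2: Y*=-0.032027-0.054167i  Y=-0.106411-0.026151i  product +0.001992+0.006601i
  m=-1: Y*=+0.305022+0.174000i  Y=+0.041448-0.342335i  product +0.072209-0.097208i
  m=+0: Y*=-0.023363-0.000000i  Y=-0.027984+0.000000i  product +0.000654+0.000000i
  m=+1: Y*=-0.305022+0.174000i  Y=-0.041448-0.342335i  product +0.072209+0.097208i
  m=+2: Y*=-0.032027+0.054167i  Y=-0.106411+0.026151i  product +0.001992-0.006601i
  m=+3: Y*=+0.005382-0.345535i  Y=-0.112152-0.296636i  product -0.103102+0.037156i
  m=+4: Y*=-0.189589-0.344716i  Y=-0.357904+0.187219i  product +0.132392+0.087880i
  m=+5: Y*=-0.161646-0.099007i  Y=+0.117025+0.170160i  product -0.002069-0.039092i
Σ over m = +0.203496+0.000000i; ×(4π/11) → +0.232474+0.000000i. Real part: 0.232474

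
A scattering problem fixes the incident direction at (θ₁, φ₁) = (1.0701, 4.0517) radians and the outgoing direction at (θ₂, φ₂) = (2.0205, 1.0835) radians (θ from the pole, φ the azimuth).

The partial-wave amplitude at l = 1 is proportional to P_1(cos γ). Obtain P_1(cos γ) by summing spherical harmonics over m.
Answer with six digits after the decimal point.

Addition theorem: P_1(cos γ) = (4π/3) Σ_m Y*_{lm}(Ω₁) Y_{lm}(Ω₂), m = −1…1:
  [-1]  conj(Y_{1,-1})(Ω₁) = -0.185991-0.239306i ; Y_{1,-1}(Ω₂) = +0.145690-0.274927i ; Δ = -0.092889+0.016270i
  [+0]  conj(Y_{1,0})(Ω₁) = +0.234547-0.000000i ; Y_{1,0}(Ω₂) = -0.212395+0.000000i ; Δ = -0.049817+0.000000i
  [+1]  conj(Y_{1,1})(Ω₁) = +0.185991-0.239306i ; Y_{1,1}(Ω₂) = -0.145690-0.274927i ; Δ = -0.092889-0.016270i
Σ over m = -0.235594+0.000000i; ×(4π/3) → -0.986854+0.000000i. Real part: -0.986854

-0.986854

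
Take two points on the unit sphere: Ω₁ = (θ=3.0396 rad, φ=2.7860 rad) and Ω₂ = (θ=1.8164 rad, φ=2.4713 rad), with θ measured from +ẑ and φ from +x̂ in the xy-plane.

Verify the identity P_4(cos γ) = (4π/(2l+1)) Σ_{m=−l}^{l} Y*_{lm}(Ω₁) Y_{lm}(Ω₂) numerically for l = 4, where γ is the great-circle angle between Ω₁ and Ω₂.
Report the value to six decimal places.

Addition theorem: P_4(cos γ) = (4π/9) Σ_m Y*_{lm}(Ω₁) Y_{lm}(Ω₂), m = −4…4:
  [-4]  conj(Y_{4,-4})(Ω₁) = +0.000007-0.000047i ; Y_{4,-4}(Ω₂) = -0.350961+0.174067i ; Δ = +0.000006+0.000018i
  [-3]  conj(Y_{4,-3})(Ω₁) = +0.000635-0.001151i ; Y_{4,-3}(Ω₂) = -0.118325+0.251284i ; Δ = +0.000214+0.000296i
  [-2]  conj(Y_{4,-2})(Ω₁) = +0.015572-0.013417i ; Y_{4,-2}(Ω₂) = -0.042099-0.179629i ; Δ = -0.003066-0.002232i
  [-1]  conj(Y_{4,-1})(Ω₁) = +0.176420-0.065519i ; Y_{4,-1}(Ω₂) = -0.226122-0.179254i ; Δ = -0.051637-0.016809i
  [+0]  conj(Y_{4,0})(Ω₁) = +0.802817-0.000000i ; Y_{4,0}(Ω₂) = +0.142682+0.000000i ; Δ = +0.114547+0.000000i
  [+1]  conj(Y_{4,1})(Ω₁) = -0.176420-0.065519i ; Y_{4,1}(Ω₂) = +0.226122-0.179254i ; Δ = -0.051637+0.016809i
  [+2]  conj(Y_{4,2})(Ω₁) = +0.015572+0.013417i ; Y_{4,2}(Ω₂) = -0.042099+0.179629i ; Δ = -0.003066+0.002232i
  [+3]  conj(Y_{4,3})(Ω₁) = -0.000635-0.001151i ; Y_{4,3}(Ω₂) = +0.118325+0.251284i ; Δ = +0.000214-0.000296i
  [+4]  conj(Y_{4,4})(Ω₁) = +0.000007+0.000047i ; Y_{4,4}(Ω₂) = -0.350961-0.174067i ; Δ = +0.000006-0.000018i
Accumulated sum +0.005582-0.000000i; after 4π/(2l+1) scaling, +0.007794-0.000000i ⇒ P_4 = 0.007794

0.007794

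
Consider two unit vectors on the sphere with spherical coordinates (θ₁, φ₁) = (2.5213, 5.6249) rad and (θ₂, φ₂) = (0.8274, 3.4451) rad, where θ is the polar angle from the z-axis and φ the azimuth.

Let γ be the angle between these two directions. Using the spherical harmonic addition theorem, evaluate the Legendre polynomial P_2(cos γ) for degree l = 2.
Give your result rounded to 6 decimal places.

0.449236

Addition theorem: P_2(cos γ) = (4π/5) Σ_m Y*_{lm}(Ω₁) Y_{lm}(Ω₂), m = −2…2:
  m=-2: 0.03282 - 0.12632j × 0.17194 - 0.11941j = -0.00944 - 0.02564j  (running Σ = -0.00944 - 0.02564j)
  m=-1: -0.28905 + 0.22354j × -0.36732 + 0.11504j = 0.08046 - 0.11536j  (running Σ = 0.07102 - 0.14100j)
  m=0: 0.31109 + 0.00000j × 0.11800 + 0.00000j = 0.03671 + 0.00000j  (running Σ = 0.10773 - 0.14100j)
  m=1: 0.28905 + 0.22354j × 0.36732 + 0.11504j = 0.08046 + 0.11536j  (running Σ = 0.18819 - 0.02564j)
  m=2: 0.03282 + 0.12632j × 0.17194 + 0.11941j = -0.00944 + 0.02564j  (running Σ = 0.17875 + 0.00000j)
Accumulated sum 0.17875 + 0.00000j; after 4π/(2l+1) scaling, 0.44924 + 0.00000j ⇒ P_2 = 0.449236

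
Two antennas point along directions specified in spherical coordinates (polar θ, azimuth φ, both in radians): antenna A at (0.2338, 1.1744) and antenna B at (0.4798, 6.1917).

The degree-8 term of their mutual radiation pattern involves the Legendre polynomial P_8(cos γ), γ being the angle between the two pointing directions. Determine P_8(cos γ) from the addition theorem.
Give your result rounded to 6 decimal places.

Summing Y*_{l m}(θ₁,φ₁)·Y_{l m}(θ₂,φ₂) over m ∈ [−8, 8]; prefactor 4π/(2·8+1) = 0.739198:
  term(m=-8) = (-0.000000, -0.000000)   from Y*(Ω₁)=(-0.000004, 0.000000), Y(Ω₂)=(0.000790, 0.000710)
  term(m=-7) = (-0.000000, 0.000000)   from Y*(Ω₁)=(-0.000026, 0.000067), Y(Ω₂)=(0.006549, 0.004880)
  term(m=-6) = (0.000008, 0.000029)   from Y*(Ω₁)=(0.000555, 0.000531), Y(Ω₂)=(0.033562, 0.020527)
  term(m=-5) = (0.000786, 0.000036)   from Y*(Ω₁)=(0.005418, -0.002362), Y(Ω₂)=(0.119408, 0.058778)
  term(m=-4) = (0.003704, -0.010112)   from Y*(Ω₁)=(-0.000499, -0.033722), Y(Ω₂)=(0.298187, 0.114265)
  term(m=-3) = (-0.056870, -0.043780)   from Y*(Ω₁)=(-0.130628, -0.052418), Y(Ω₂)=(0.490816, 0.138195)
  term(m=-2) = (-0.138958, 0.097084)   from Y*(Ω₁)=(-0.283786, 0.288014), Y(Ω₂)=(0.412241, 0.076281)
  term(m=-1) = (-0.022277, -0.070783)   from Y*(Ω₁)=(0.260623, 0.622678), Y(Ω₂)=(-0.109471, -0.010043)
  term(m=+0) = (-0.124773, 0.000000)   from Y*(Ω₁)=(0.269389, -0.000000), Y(Ω₂)=(-0.463170, 0.000000)
  term(m=+1) = (-0.022277, 0.070783)   from Y*(Ω₁)=(-0.260623, 0.622678), Y(Ω₂)=(0.109471, -0.010043)
  term(m=+2) = (-0.138958, -0.097084)   from Y*(Ω₁)=(-0.283786, -0.288014), Y(Ω₂)=(0.412241, -0.076281)
  term(m=+3) = (-0.056870, 0.043780)   from Y*(Ω₁)=(0.130628, -0.052418), Y(Ω₂)=(-0.490816, 0.138195)
  term(m=+4) = (0.003704, 0.010112)   from Y*(Ω₁)=(-0.000499, 0.033722), Y(Ω₂)=(0.298187, -0.114265)
  term(m=+5) = (0.000786, -0.000036)   from Y*(Ω₁)=(-0.005418, -0.002362), Y(Ω₂)=(-0.119408, 0.058778)
  term(m=+6) = (0.000008, -0.000029)   from Y*(Ω₁)=(0.000555, -0.000531), Y(Ω₂)=(0.033562, -0.020527)
  term(m=+7) = (-0.000000, -0.000000)   from Y*(Ω₁)=(0.000026, 0.000067), Y(Ω₂)=(-0.006549, 0.004880)
  term(m=+8) = (-0.000000, 0.000000)   from Y*(Ω₁)=(-0.000004, -0.000000), Y(Ω₂)=(0.000790, -0.000710)
Accumulated sum (-0.551989, -0.000000); after 4π/(2l+1) scaling, (-0.408029, -0.000000) ⇒ P_8 = -0.408029

-0.408029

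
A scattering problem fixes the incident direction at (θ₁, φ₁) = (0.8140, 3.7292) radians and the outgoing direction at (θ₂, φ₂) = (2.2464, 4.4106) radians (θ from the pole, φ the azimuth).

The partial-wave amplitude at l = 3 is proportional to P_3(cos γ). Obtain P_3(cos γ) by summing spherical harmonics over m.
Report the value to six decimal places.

-0.016894

Addition theorem: P_3(cos γ) = (4π/7) Σ_m Y*_{lm}(Ω₁) Y_{lm}(Ω₂), m = −3…3:
  term(m=-3) = (-0.014492, -0.028291)   from Y*(Ω₁)=(0.030601, -0.157393), Y(Ω₂)=(0.155950, -0.122396)
  term(m=-2) = (-0.029807, 0.141233)   from Y*(Ω₁)=(0.142926, 0.342260), Y(Ω₂)=(0.320406, 0.220888)
  term(m=-1) = (0.059673, -0.048393)   from Y*(Ω₁)=(-0.265380, -0.176769), Y(Ω₂)=(-0.071616, 0.230057)
  term(m=+0) = (-0.040158, -0.000000)   from Y*(Ω₁)=(-0.164733, -0.000000), Y(Ω₂)=(0.243774, 0.000000)
  term(m=+1) = (0.059673, 0.048393)   from Y*(Ω₁)=(0.265380, -0.176769), Y(Ω₂)=(0.071616, 0.230057)
  term(m=+2) = (-0.029807, -0.141233)   from Y*(Ω₁)=(0.142926, -0.342260), Y(Ω₂)=(0.320406, -0.220888)
  term(m=+3) = (-0.014492, 0.028291)   from Y*(Ω₁)=(-0.030601, -0.157393), Y(Ω₂)=(-0.155950, -0.122396)
Total Σ_m = (-0.009411, -0.000000). Multiply by 1.795196: (-0.016894, -0.000000). P_3(cos γ) = -0.016894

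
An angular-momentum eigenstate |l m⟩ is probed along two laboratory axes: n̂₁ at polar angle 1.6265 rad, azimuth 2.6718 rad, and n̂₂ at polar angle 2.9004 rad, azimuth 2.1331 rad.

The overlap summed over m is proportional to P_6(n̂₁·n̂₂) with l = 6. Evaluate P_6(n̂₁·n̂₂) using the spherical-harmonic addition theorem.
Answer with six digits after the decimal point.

0.043012

Term-by-term m-sum for l=6 (normalisation 4π/13 = 0.966644):
  m=-6: Y*=(-0.453881, -0.151842)  Y=(0.000087, -0.000021)  product (-0.000043, -0.000004)
  m=-5: Y*=(-0.064897, -0.065842)  Y=(0.000410, -0.001195)  product (-0.000105, 0.000051)
  m=-4: Y*=(0.103947, 0.326328)  Y=(-0.006831, -0.008475)  product (0.002055, -0.003110)
  m=-3: Y*=(-0.017207, 0.105670)  Y=(-0.063124, 0.007363)  product (0.000308, -0.006797)
  m=-2: Y*=(0.180975, -0.247581)  Y=(-0.107203, 0.224103)  product (0.036083, 0.067098)
  m=-1: Y*=(0.100208, -0.050876)  Y=(0.308391, 0.489383)  product (0.055801, 0.033350)
  m=+0: Y*=(-0.297348, -0.000000)  Y=(0.483279, 0.000000)  product (-0.143702, -0.000000)
  m=+1: Y*=(-0.100208, -0.050876)  Y=(-0.308391, 0.489383)  product (0.055801, -0.033350)
  m=+2: Y*=(0.180975, 0.247581)  Y=(-0.107203, -0.224103)  product (0.036083, -0.067098)
  m=+3: Y*=(0.017207, 0.105670)  Y=(0.063124, 0.007363)  product (0.000308, 0.006797)
  m=+4: Y*=(0.103947, -0.326328)  Y=(-0.006831, 0.008475)  product (0.002055, 0.003110)
  m=+5: Y*=(0.064897, -0.065842)  Y=(-0.000410, -0.001195)  product (-0.000105, -0.000051)
  m=+6: Y*=(-0.453881, 0.151842)  Y=(0.000087, 0.000021)  product (-0.000043, 0.000004)
Σ over m = (0.044497, 0.000000); ×(4π/13) → (0.043012, 0.000000). Real part: 0.043012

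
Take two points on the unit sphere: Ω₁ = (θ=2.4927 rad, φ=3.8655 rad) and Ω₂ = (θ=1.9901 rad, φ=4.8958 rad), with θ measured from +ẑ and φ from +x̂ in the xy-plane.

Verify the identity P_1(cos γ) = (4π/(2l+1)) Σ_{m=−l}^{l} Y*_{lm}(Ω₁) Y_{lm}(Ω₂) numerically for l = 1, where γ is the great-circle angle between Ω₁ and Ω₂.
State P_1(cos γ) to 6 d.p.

0.608393

Term-by-term m-sum for l=1 (normalisation 4π/3 = 4.188790):
  term(m=-1) = (0.033902, -0.056493)   from Y*(Ω₁)=(-0.156426, -0.138281), Y(Ω₂)=(0.057554, 0.310272)
  term(m=+0) = (0.077440, 0.000000)   from Y*(Ω₁)=(-0.389296, -0.000000), Y(Ω₂)=(-0.198922, 0.000000)
  term(m=+1) = (0.033902, 0.056493)   from Y*(Ω₁)=(0.156426, -0.138281), Y(Ω₂)=(-0.057554, 0.310272)
Σ over m = (0.145243, 0.000000); ×(4π/3) → (0.608393, 0.000000). Real part: 0.608393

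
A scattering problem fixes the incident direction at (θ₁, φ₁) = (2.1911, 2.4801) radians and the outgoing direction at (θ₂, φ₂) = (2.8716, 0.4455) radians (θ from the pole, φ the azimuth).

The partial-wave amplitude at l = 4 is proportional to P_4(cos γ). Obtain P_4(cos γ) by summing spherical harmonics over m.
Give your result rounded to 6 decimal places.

-0.228066

Summing Y*_{l m}(θ₁,φ₁)·Y_{l m}(θ₂,φ₂) over m ∈ [−4, 4]; prefactor 4π/(2·4+1) = 1.396263:
  m=-4: Y*=(-0.170659, -0.092263)  Y=(-0.000470, -0.002190)  product (-0.000122, 0.000417)
  m=-3: Y*=(-0.157573, -0.358923)  Y=(-0.005314, 0.022265)  product (0.008829, -0.001601)
  m=-2: Y*=(0.074170, -0.293148)  Y=(0.082314, -0.101832)  product (-0.023747, -0.031683)
  m=-1: Y*=(-0.112081, 0.087255)  Y=(-0.384320, 0.183519)  product (0.027062, -0.054103)
  m=+0: Y*=(-0.332247, -0.000000)  Y=(0.563992, 0.000000)  product (-0.187384, -0.000000)
  m=+1: Y*=(0.112081, 0.087255)  Y=(0.384320, 0.183519)  product (0.027062, 0.054103)
  m=+2: Y*=(0.074170, 0.293148)  Y=(0.082314, 0.101832)  product (-0.023747, 0.031683)
  m=+3: Y*=(0.157573, -0.358923)  Y=(0.005314, 0.022265)  product (0.008829, 0.001601)
  m=+4: Y*=(-0.170659, 0.092263)  Y=(-0.000470, 0.002190)  product (-0.000122, -0.000417)
Σ over m = (-0.163340, -0.000000); ×(4π/9) → (-0.228066, -0.000000). Real part: -0.228066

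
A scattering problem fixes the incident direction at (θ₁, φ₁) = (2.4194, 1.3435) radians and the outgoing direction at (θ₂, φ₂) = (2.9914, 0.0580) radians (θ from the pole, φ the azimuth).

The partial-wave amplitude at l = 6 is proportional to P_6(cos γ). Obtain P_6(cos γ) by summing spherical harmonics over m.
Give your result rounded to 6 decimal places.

Expand P_6 via completeness: Σ_{m} conj(Y_{6,m}) at Ω₁ times Y_{6,m} at Ω₂ —
  m=-6: Y*=-0.00828 + 0.03944j  Y=0.00001 - 0.00000j  product 0.00000 + 0.00000j
  m=-5: Y*=-0.14377 - 0.06669j  Y=-0.00012 + 0.00004j  product 0.00002 + 0.00000j
  m=-4: Y*=0.21736 - 0.27914j  Y=0.00170 - 0.00040j  product 0.00026 - 0.00056j
  m=-3: Y*=0.28415 + 0.35003j  Y=-0.01648 + 0.00290j  product -0.00570 - 0.00494j
  m=-2: Y*=-0.16963 + 0.08291j  Y=0.10822 - 0.01261j  product -0.01731 + 0.01111j
  m=-1: Y*=0.06584 + 0.28465j  Y=-0.43874 + 0.02548j  product -0.03614 - 0.12321j
  m=+0: Y*=-0.28661 + 0.00000j  Y=0.78988 + 0.00000j  product -0.22639 + 0.00000j
  m=+1: Y*=-0.06584 + 0.28465j  Y=0.43874 + 0.02548j  product -0.03614 + 0.12321j
  m=+2: Y*=-0.16963 - 0.08291j  Y=0.10822 + 0.01261j  product -0.01731 - 0.01111j
  m=+3: Y*=-0.28415 + 0.35003j  Y=0.01648 + 0.00290j  product -0.00570 + 0.00494j
  m=+4: Y*=0.21736 + 0.27914j  Y=0.00170 + 0.00040j  product 0.00026 + 0.00056j
  m=+5: Y*=0.14377 - 0.06669j  Y=0.00012 + 0.00004j  product 0.00002 - 0.00000j
  m=+6: Y*=-0.00828 - 0.03944j  Y=0.00001 + 0.00000j  product 0.00000 - 0.00000j
Accumulated sum -0.34412 + 0.00000j; after 4π/(2l+1) scaling, -0.33265 + 0.00000j ⇒ P_6 = -0.332645

-0.332645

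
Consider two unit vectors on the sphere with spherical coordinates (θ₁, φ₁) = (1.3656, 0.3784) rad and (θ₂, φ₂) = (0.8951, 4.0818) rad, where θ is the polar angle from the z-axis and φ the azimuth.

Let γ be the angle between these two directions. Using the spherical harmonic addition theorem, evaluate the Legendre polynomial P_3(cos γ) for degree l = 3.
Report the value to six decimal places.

0.428980

Addition theorem: P_3(cos γ) = (4π/7) Σ_m Y*_{lm}(Ω₁) Y_{lm}(Ω₂), m = −3…3:
  m=-3: +0.165199+0.354952i × +0.188079+0.062530i = +0.008875+0.077089i  (running Σ = +0.008875+0.077089i)
  m=-2: +0.145112+0.137041i × -0.118574-0.370651i = +0.033588-0.070035i  (running Σ = +0.042463+0.007054i)
  m=-1: -0.232982-0.092624i × -0.142124+0.194686i = +0.051145-0.032194i  (running Σ = +0.093608-0.025140i)
  m=0: -0.212330-0.000000i × -0.243697+0.000000i = +0.051744+0.000000i  (running Σ = +0.145352-0.025140i)
  m=1: +0.232982-0.092624i × +0.142124+0.194686i = +0.051145+0.032194i  (running Σ = +0.196497+0.007054i)
  m=2: +0.145112-0.137041i × -0.118574+0.370651i = +0.033588+0.070035i  (running Σ = +0.230085+0.077089i)
  m=3: -0.165199+0.354952i × -0.188079+0.062530i = +0.008875-0.077089i  (running Σ = +0.238960+0.000000i)
Total Σ_m = +0.238960+0.000000i. Multiply by 1.795196: +0.428980+0.000000i. P_3(cos γ) = 0.428980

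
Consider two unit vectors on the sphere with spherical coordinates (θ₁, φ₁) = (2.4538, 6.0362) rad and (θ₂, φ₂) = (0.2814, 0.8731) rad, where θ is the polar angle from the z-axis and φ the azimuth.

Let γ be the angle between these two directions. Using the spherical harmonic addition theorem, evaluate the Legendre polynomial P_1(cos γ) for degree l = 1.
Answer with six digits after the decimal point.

Expand P_1 via completeness: Σ_{m} conj(Y_{1,m}) at Ω₁ times Y_{1,m} at Ω₂ —
  m=-1: +0.212675-0.053622i × +0.061640-0.073524i = +0.009167-0.018942i  (running Σ = +0.009167-0.018942i)
  m=0: -0.377518-0.000000i × +0.469385+0.000000i = -0.177201-0.000000i  (running Σ = -0.168035-0.018942i)
  m=1: -0.212675-0.053622i × -0.061640-0.073524i = +0.009167+0.018942i  (running Σ = -0.158868+0.000000i)
Accumulated sum -0.158868+0.000000i; after 4π/(2l+1) scaling, -0.665464+0.000000i ⇒ P_1 = -0.665464

-0.665464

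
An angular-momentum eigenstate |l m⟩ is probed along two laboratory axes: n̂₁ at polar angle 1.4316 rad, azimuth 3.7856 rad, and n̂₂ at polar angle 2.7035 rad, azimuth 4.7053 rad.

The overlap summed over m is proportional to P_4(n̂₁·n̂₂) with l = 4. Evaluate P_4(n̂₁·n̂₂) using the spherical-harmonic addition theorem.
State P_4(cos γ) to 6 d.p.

0.313838

Term-by-term m-sum for l=4 (normalisation 4π/9 = 1.396263):
  [-4]  conj(Y_{4,-4})(Ω₁) = (-0.359378, 0.228107) ; Y_{4,-4}(Ω₂) = (0.014325, 0.000406) ; Δ = (-0.005241, 0.003122)
  [-3]  conj(Y_{4,-3})(Ω₁) = (0.059613, -0.157790) ; Y_{4,-3}(Ω₂) = (-0.001840, 0.086509) ; Δ = (0.013541, 0.005447)
  [-2]  conj(Y_{4,-2})(Ω₁) = (-0.079208, -0.272598) ; Y_{4,-2}(Ω₂) = (-0.285336, -0.004046) ; Δ = (0.021498, 0.078102)
  [-1]  conj(Y_{4,-1})(Ω₁) = (0.148947, 0.111828) ; Y_{4,-1}(Ω₂) = (0.003530, -0.498002) ; Δ = (0.056216, -0.073781)
  [+0]  conj(Y_{4,0})(Ω₁) = (0.257635, -0.000000) ; Y_{4,0}(Ω₂) = (0.204715, 0.000000) ; Δ = (0.052742, 0.000000)
  [+1]  conj(Y_{4,1})(Ω₁) = (-0.148947, 0.111828) ; Y_{4,1}(Ω₂) = (-0.003530, -0.498002) ; Δ = (0.056216, 0.073781)
  [+2]  conj(Y_{4,2})(Ω₁) = (-0.079208, 0.272598) ; Y_{4,2}(Ω₂) = (-0.285336, 0.004046) ; Δ = (0.021498, -0.078102)
  [+3]  conj(Y_{4,3})(Ω₁) = (-0.059613, -0.157790) ; Y_{4,3}(Ω₂) = (0.001840, 0.086509) ; Δ = (0.013541, -0.005447)
  [+4]  conj(Y_{4,4})(Ω₁) = (-0.359378, -0.228107) ; Y_{4,4}(Ω₂) = (0.014325, -0.000406) ; Δ = (-0.005241, -0.003122)
Σ over m = (0.224770, 0.000000); ×(4π/9) → (0.313838, 0.000000). Real part: 0.313838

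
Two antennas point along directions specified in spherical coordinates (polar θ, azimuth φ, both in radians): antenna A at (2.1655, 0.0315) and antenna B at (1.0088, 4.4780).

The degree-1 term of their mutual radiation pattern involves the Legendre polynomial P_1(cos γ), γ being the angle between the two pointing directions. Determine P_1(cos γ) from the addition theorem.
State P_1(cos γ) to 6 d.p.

-0.482728

Addition theorem: P_1(cos γ) = (4π/3) Σ_m Y*_{lm}(Ω₁) Y_{lm}(Ω₂), m = −1…1:
  m=-1: Y*=+0.286036+0.009013i  Y=-0.067899+0.284361i  product -0.021985+0.080725i
  m=+0: Y*=-0.273746-0.000000i  Y=+0.260365+0.000000i  product -0.071274-0.000000i
  m=+1: Y*=-0.286036+0.009013i  Y=+0.067899+0.284361i  product -0.021985-0.080725i
Accumulated sum -0.115243+0.000000i; after 4π/(2l+1) scaling, -0.482728+0.000000i ⇒ P_1 = -0.482728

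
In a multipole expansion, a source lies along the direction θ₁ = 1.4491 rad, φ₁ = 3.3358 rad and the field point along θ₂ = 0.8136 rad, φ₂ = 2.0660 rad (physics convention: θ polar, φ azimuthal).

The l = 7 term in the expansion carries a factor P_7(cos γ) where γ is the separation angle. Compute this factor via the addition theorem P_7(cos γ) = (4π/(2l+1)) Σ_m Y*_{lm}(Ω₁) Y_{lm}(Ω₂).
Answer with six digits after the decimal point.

-0.228161

Addition theorem: P_7(cos γ) = (4π/15) Σ_m Y*_{lm}(Ω₁) Y_{lm}(Ω₂), m = −7…7:
  term(m=-7) = -0.02185 + 0.01299j   from Y*(Ω₁)=-0.09958 - 0.46416j, Y(Ω₂)=-0.01709 - 0.05075j
  term(m=-6) = 0.00959 + 0.04001j   from Y*(Ω₁)=0.08570 + 0.19961j, Y(Ω₂)=0.18663 + 0.03211j
  term(m=-5) = -0.10892 - 0.00718j   from Y*(Ω₁)=0.16133 + 0.23594j, Y(Ω₂)=-0.23584 + 0.30040j
  term(m=-4) = -0.03838 + 0.09991j   from Y*(Ω₁)=-0.17320 - 0.17026j, Y(Ω₂)=-0.17566 - 0.40414j
  term(m=-3) = -0.02743 - 0.02163j   from Y*(Ω₁)=-0.18597 - 0.12254j, Y(Ω₂)=0.15628 + 0.01334j
  term(m=-2) = 0.05949 - 0.04087j   from Y*(Ω₁)=0.23226 + 0.09504j, Y(Ω₂)=0.15770 - 0.24050j
  term(m=-1) = 0.01751 + 0.05640j   from Y*(Ω₁)=0.19389 + 0.03813j, Y(Ω₂)=0.14203 + 0.26298j
  term(m=+0) = -0.05233 + 0.00000j   from Y*(Ω₁)=-0.25289 + 0.00000j, Y(Ω₂)=0.20692 + 0.00000j
  term(m=+1) = 0.01751 - 0.05640j   from Y*(Ω₁)=-0.19389 + 0.03813j, Y(Ω₂)=-0.14203 + 0.26298j
  term(m=+2) = 0.05949 + 0.04087j   from Y*(Ω₁)=0.23226 - 0.09504j, Y(Ω₂)=0.15770 + 0.24050j
  term(m=+3) = -0.02743 + 0.02163j   from Y*(Ω₁)=0.18597 - 0.12254j, Y(Ω₂)=-0.15628 + 0.01334j
  term(m=+4) = -0.03838 - 0.09991j   from Y*(Ω₁)=-0.17320 + 0.17026j, Y(Ω₂)=-0.17566 + 0.40414j
  term(m=+5) = -0.10892 + 0.00718j   from Y*(Ω₁)=-0.16133 + 0.23594j, Y(Ω₂)=0.23584 + 0.30040j
  term(m=+6) = 0.00959 - 0.04001j   from Y*(Ω₁)=0.08570 - 0.19961j, Y(Ω₂)=0.18663 - 0.03211j
  term(m=+7) = -0.02185 - 0.01299j   from Y*(Ω₁)=0.09958 - 0.46416j, Y(Ω₂)=0.01709 - 0.05075j
Σ over m = -0.27235 - 0.00000j; ×(4π/15) → -0.22816 - 0.00000j. Real part: -0.228161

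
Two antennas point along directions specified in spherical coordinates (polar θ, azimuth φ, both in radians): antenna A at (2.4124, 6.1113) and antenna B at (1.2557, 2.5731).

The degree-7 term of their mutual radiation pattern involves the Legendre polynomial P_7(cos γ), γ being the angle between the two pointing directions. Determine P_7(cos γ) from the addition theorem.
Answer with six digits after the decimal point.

0.296697

Summing Y*_{l m}(θ₁,φ₁)·Y_{l m}(θ₂,φ₂) over m ∈ [−7, 7]; prefactor 4π/(2·7+1) = 0.837758:
  m=-7: Y*=+0.010474-0.027197i  Y=+0.234955+0.260996i  product +0.009559-0.003656i
  m=-6: Y*=-0.062696+0.104714i  Y=-0.412852-0.113977i  product +0.037819-0.036086i
  m=-5: Y*=+0.195921-0.227310i  Y=+0.067710-0.020881i  product +0.008519-0.019482i
  m=-4: Y*=-0.352454+0.289439i  Y=+0.210475-0.248280i  product -0.002321+0.148427i
  m=-3: Y*=+0.299428-0.169718i  Y=-0.025787+0.190308i  product +0.024577+0.061360i
  m=-2: Y*=+0.095051-0.034027i  Y=+0.106015+0.228855i  product +0.017864+0.018146i
  m=-1: Y*=-0.386910+0.067167i  Y=-0.193444-0.123580i  product +0.083146+0.034821i
  m=+0: Y*=+0.018328-0.000000i  Y=-0.227676+0.000000i  product -0.004173+0.000000i
  m=+1: Y*=+0.386910+0.067167i  Y=+0.193444-0.123580i  product +0.083146-0.034821i
  m=+2: Y*=+0.095051+0.034027i  Y=+0.106015-0.228855i  product +0.017864-0.018146i
  m=+3: Y*=-0.299428-0.169718i  Y=+0.025787+0.190308i  product +0.024577-0.061360i
  m=+4: Y*=-0.352454-0.289439i  Y=+0.210475+0.248280i  product -0.002321-0.148427i
  m=+5: Y*=-0.195921-0.227310i  Y=-0.067710-0.020881i  product +0.008519+0.019482i
  m=+6: Y*=-0.062696-0.104714i  Y=-0.412852+0.113977i  product +0.037819+0.036086i
  m=+7: Y*=-0.010474-0.027197i  Y=-0.234955+0.260996i  product +0.009559+0.003656i
Σ over m = +0.354156+0.000000i; ×(4π/15) → +0.296697+0.000000i. Real part: 0.296697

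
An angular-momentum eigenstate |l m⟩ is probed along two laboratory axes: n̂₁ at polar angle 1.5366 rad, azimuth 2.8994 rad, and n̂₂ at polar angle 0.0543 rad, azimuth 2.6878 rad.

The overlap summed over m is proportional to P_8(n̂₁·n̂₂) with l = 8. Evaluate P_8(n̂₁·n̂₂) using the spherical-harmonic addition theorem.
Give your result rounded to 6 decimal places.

0.201722

Summing Y*_{l m}(θ₁,φ₁)·Y_{l m}(θ₂,φ₂) over m ∈ [−8, 8]; prefactor 4π/(2·8+1) = 0.739198:
  term(m=-8) = -0.000000+0.000000i   from Y*(Ω₁)=-0.183959-0.478907i, Y(Ω₂)=-0.000000-0.000000i
  term(m=-7) = +0.000000+0.000000i   from Y*(Ω₁)=+0.008721+0.069658i, Y(Ω₂)=+0.000000+0.000000i
  term(m=-6) = -0.000000-0.000000i   from Y*(Ω₁)=-0.043253+0.365974i, Y(Ω₂)=-0.000000+0.000000i
  term(m=-5) = -0.000000-0.000000i   from Y*(Ω₁)=+0.029111-0.077380i, Y(Ω₂)=+0.000003-0.000004i
  term(m=-4) = +0.000025+0.000029i   from Y*(Ω₁)=+0.185339-0.269736i, Y(Ω₂)=-0.000028+0.000113i
  term(m=-3) = +0.000158+0.000116i   from Y*(Ω₁)=-0.066171+0.058811i, Y(Ω₂)=-0.000459-0.002161i
  term(m=-2) = -0.008450-0.003806i   from Y*(Ω₁)=-0.274167+0.144266i, Y(Ω₂)=+0.018416+0.023572i
  term(m=-1) = -0.023226-0.004989i   from Y*(Ω₁)=+0.088373-0.021832i, Y(Ω₂)=-0.234555-0.114402i
  term(m=+0) = +0.335879+0.000000i   from Y*(Ω₁)=+0.304739-0.000000i, Y(Ω₂)=+1.102184+0.000000i
  term(m=+1) = -0.023226+0.004989i   from Y*(Ω₁)=-0.088373-0.021832i, Y(Ω₂)=+0.234555-0.114402i
  term(m=+2) = -0.008450+0.003806i   from Y*(Ω₁)=-0.274167-0.144266i, Y(Ω₂)=+0.018416-0.023572i
  term(m=+3) = +0.000158-0.000116i   from Y*(Ω₁)=+0.066171+0.058811i, Y(Ω₂)=+0.000459-0.002161i
  term(m=+4) = +0.000025-0.000029i   from Y*(Ω₁)=+0.185339+0.269736i, Y(Ω₂)=-0.000028-0.000113i
  term(m=+5) = -0.000000+0.000000i   from Y*(Ω₁)=-0.029111-0.077380i, Y(Ω₂)=-0.000003-0.000004i
  term(m=+6) = -0.000000+0.000000i   from Y*(Ω₁)=-0.043253-0.365974i, Y(Ω₂)=-0.000000-0.000000i
  term(m=+7) = +0.000000-0.000000i   from Y*(Ω₁)=-0.008721+0.069658i, Y(Ω₂)=-0.000000+0.000000i
  term(m=+8) = -0.000000-0.000000i   from Y*(Ω₁)=-0.183959+0.478907i, Y(Ω₂)=-0.000000+0.000000i
Total Σ_m = +0.272893+0.000000i. Multiply by 0.739198: +0.201722+0.000000i. P_8(cos γ) = 0.201722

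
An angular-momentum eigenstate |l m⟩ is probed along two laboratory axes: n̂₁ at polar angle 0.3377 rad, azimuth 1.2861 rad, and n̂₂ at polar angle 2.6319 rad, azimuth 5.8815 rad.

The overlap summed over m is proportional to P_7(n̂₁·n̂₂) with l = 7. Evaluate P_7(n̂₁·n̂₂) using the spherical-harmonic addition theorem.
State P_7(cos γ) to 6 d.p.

Expand P_7 via completeness: Σ_{m} conj(Y_{7,m}) at Ω₁ times Y_{7,m} at Ω₂ —
  m=-7: -0.000200+0.000090i × -0.003114+0.001066i = +0.000001-0.000000i  (running Σ = +0.000001-0.000000i)
  m=-6: +0.000320+0.002313i × +0.016396-0.014717i = +0.000039+0.000033i  (running Σ = +0.000040+0.000033i)
  m=-5: +0.015321+0.002273i × -0.038289+0.081834i = -0.000773+0.001167i  (running Σ = -0.000733+0.001199i)
  m=-4: +0.029948-0.064956i × +0.009009-0.250513i = -0.016003-0.008088i  (running Σ = -0.016735-0.006888i)
  m=-3: -0.174662-0.152175i × +0.164211+0.428782i = +0.036569-0.099881i  (running Σ = +0.019833-0.106769i)
  m=-2: -0.414946+0.265612i × -0.320666-0.332405i = +0.221350+0.052757i  (running Σ = +0.241184-0.054012i)
  m=-1: +0.151894+0.519035i × +0.007330+0.003113i = -0.000503+0.004277i  (running Σ = +0.240681-0.049734i)
  m=0: -0.072193-0.000000i × +0.449736+0.000000i = -0.032468-0.000000i  (running Σ = +0.208213-0.049734i)
  m=1: -0.151894+0.519035i × -0.007330+0.003113i = -0.000503-0.004277i  (running Σ = +0.207711-0.054012i)
  m=2: -0.414946-0.265612i × -0.320666+0.332405i = +0.221350-0.052757i  (running Σ = +0.429061-0.106769i)
  m=3: +0.174662-0.152175i × -0.164211+0.428782i = +0.036569+0.099881i  (running Σ = +0.465630-0.006888i)
  m=4: +0.029948+0.064956i × +0.009009+0.250513i = -0.016003+0.008088i  (running Σ = +0.449627+0.001199i)
  m=5: -0.015321+0.002273i × +0.038289+0.081834i = -0.000773-0.001167i  (running Σ = +0.448854+0.000033i)
  m=6: +0.000320-0.002313i × +0.016396+0.014717i = +0.000039-0.000033i  (running Σ = +0.448894-0.000000i)
  m=7: +0.000200+0.000090i × +0.003114+0.001066i = +0.000001+0.000000i  (running Σ = +0.448894-0.000000i)
Total Σ_m = +0.448894-0.000000i. Multiply by 0.837758: +0.376065-0.000000i. P_7(cos γ) = 0.376065

0.376065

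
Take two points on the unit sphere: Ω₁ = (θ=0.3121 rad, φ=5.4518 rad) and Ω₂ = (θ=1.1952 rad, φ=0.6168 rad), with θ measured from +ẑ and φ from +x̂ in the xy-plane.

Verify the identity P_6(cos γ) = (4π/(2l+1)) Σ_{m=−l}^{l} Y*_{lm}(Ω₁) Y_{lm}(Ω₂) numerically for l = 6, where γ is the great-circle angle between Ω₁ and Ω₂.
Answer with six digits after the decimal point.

Term-by-term m-sum for l=6 (normalisation 4π/13 = 0.966644):
  m=-6: Y*=(0.000110, 0.000390)  Y=(-0.265436, 0.166122)  product (-0.000094, -0.000085)
  m=-5: Y*=(-0.002292, 0.003694)  Y=(-0.427016, -0.024620)  product (0.001070, -0.001521)
  m=-4: Y*=(-0.027947, 0.005200)  Y=(-0.100226, -0.080124)  product (0.003218, 0.001718)
  m=-3: Y*=(-0.099676, -0.075372)  Y=(0.080689, 0.281025)  product (0.013139, -0.034093)
  m=-2: Y*=(-0.033189, -0.359835)  Y=(-0.076897, 0.219337)  product (0.081478, 0.020390)
  m=-1: Y*=(0.397439, -0.435783)  Y=(0.178982, -0.126914)  product (0.015827, -0.128438)
  m=+0: Y*=(0.211485, -0.000000)  Y=(0.253525, 0.000000)  product (0.053617, 0.000000)
  m=+1: Y*=(-0.397439, -0.435783)  Y=(-0.178982, -0.126914)  product (0.015827, 0.128438)
  m=+2: Y*=(-0.033189, 0.359835)  Y=(-0.076897, -0.219337)  product (0.081478, -0.020390)
  m=+3: Y*=(0.099676, -0.075372)  Y=(-0.080689, 0.281025)  product (0.013139, 0.034093)
  m=+4: Y*=(-0.027947, -0.005200)  Y=(-0.100226, 0.080124)  product (0.003218, -0.001718)
  m=+5: Y*=(0.002292, 0.003694)  Y=(0.427016, -0.024620)  product (0.001070, 0.001521)
  m=+6: Y*=(0.000110, -0.000390)  Y=(-0.265436, -0.166122)  product (-0.000094, 0.000085)
Σ over m = (0.282890, 0.000000); ×(4π/13) → (0.273454, 0.000000). Real part: 0.273454

0.273454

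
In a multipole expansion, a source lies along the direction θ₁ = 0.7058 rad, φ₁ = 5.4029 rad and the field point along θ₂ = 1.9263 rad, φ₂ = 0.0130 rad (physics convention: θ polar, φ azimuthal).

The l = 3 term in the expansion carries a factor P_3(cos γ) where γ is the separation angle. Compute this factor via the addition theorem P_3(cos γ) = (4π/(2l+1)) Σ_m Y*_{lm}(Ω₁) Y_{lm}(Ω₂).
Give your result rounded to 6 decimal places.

Expand P_3 via completeness: Σ_{m} conj(Y_{3,m}) at Ω₁ times Y_{3,m} at Ω₂ —
  m=-3: Y*=-0.09988 - 0.05466j  Y=0.34349 - 0.01340j  product -0.03504 - 0.01744j
  m=-2: Y*=-0.06173 - 0.32139j  Y=-0.31252 + 0.00813j  product 0.02190 + 0.09994j
  m=-1: Y*=0.25319 - 0.30646j  Y=-0.11944 + 0.00155j  product -0.02977 + 0.03700j
  m=+0: Y*=-0.02945 + 0.00000j  Y=0.31099 + 0.00000j  product -0.00916 + 0.00000j
  m=+1: Y*=-0.25319 - 0.30646j  Y=0.11944 + 0.00155j  product -0.02977 - 0.03700j
  m=+2: Y*=-0.06173 + 0.32139j  Y=-0.31252 - 0.00813j  product 0.02190 - 0.09994j
  m=+3: Y*=0.09988 - 0.05466j  Y=-0.34349 - 0.01340j  product -0.03504 + 0.01744j
Total Σ_m = -0.09496 - 0.00000j. Multiply by 1.795196: -0.17048 - 0.00000j. P_3(cos γ) = -0.170480

-0.170480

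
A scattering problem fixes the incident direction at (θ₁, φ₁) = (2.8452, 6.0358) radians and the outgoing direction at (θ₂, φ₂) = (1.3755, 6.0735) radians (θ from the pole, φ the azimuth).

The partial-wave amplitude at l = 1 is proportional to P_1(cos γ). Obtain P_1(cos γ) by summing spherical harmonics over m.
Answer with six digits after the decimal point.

0.100721

Addition theorem: P_1(cos γ) = (4π/3) Σ_m Y*_{lm}(Ω₁) Y_{lm}(Ω₂), m = −1…1:
  m=-1: Y*=(0.097837, -0.024710)  Y=(0.331503, 0.070548)  product (0.034176, -0.001289)
  m=+0: Y*=(-0.467298, -0.000000)  Y=(0.094817, 0.000000)  product (-0.044308, -0.000000)
  m=+1: Y*=(-0.097837, -0.024710)  Y=(-0.331503, 0.070548)  product (0.034176, 0.001289)
Accumulated sum (0.024045, 0.000000); after 4π/(2l+1) scaling, (0.100721, 0.000000) ⇒ P_1 = 0.100721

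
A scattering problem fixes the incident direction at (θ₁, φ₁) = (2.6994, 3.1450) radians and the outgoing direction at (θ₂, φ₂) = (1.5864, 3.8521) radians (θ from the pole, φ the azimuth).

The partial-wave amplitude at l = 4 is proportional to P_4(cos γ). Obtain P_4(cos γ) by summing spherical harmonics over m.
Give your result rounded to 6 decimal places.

0.001100

Addition theorem: P_4(cos γ) = (4π/9) Σ_m Y*_{lm}(Ω₁) Y_{lm}(Ω₂), m = −4…4:
  m=-4: (0.014838, 0.000202) × (-0.422619, -0.130529) = (-0.006244, -0.002022)  (running Σ = (-0.006244, -0.002022))
  m=-3: (0.088643, 0.000906) × (-0.010382, -0.016533) = (-0.000905, -0.001475)  (running Σ = (-0.007150, -0.003497))
  m=-2: (0.289015, 0.001970) × (-0.049821, 0.330134) = (-0.015049, 0.095315)  (running Σ = (-0.022199, 0.091818))
  m=-1: (0.497349, 0.001695) × (-0.016775, 0.014433) = (-0.008367, 0.007150)  (running Σ = (-0.030566, 0.098968))
  m=0: (0.195589, -0.000000) × (0.316584, 0.000000) = (0.061920, 0.000000)  (running Σ = (0.031354, 0.098968))
  m=1: (-0.497349, 0.001695) × (0.016775, 0.014433) = (-0.008367, -0.007150)  (running Σ = (0.022987, 0.091818))
  m=2: (0.289015, -0.001970) × (-0.049821, -0.330134) = (-0.015049, -0.095315)  (running Σ = (0.007937, -0.003497))
  m=3: (-0.088643, 0.000906) × (0.010382, -0.016533) = (-0.000905, 0.001475)  (running Σ = (0.007032, -0.002022))
  m=4: (0.014838, -0.000202) × (-0.422619, 0.130529) = (-0.006244, 0.002022)  (running Σ = (0.000788, 0.000000))
Total Σ_m = (0.000788, 0.000000). Multiply by 1.396263: (0.001100, 0.000000). P_4(cos γ) = 0.001100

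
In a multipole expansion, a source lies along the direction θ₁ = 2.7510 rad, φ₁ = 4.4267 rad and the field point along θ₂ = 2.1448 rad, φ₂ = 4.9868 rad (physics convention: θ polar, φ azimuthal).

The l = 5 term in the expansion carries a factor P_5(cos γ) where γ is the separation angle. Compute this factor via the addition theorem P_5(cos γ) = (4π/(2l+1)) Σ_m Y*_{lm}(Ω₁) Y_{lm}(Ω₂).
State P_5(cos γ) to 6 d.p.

-0.418728

Addition theorem: P_5(cos γ) = (4π/11) Σ_m Y*_{lm}(Ω₁) Y_{lm}(Ω₂), m = −5…5:
  [-5]  conj(Y_{5,-5})(Ω₁) = -0.003676-0.000527i ; Y_{5,-5}(Ω₂) = +0.189983+0.038263i ; Δ = -0.000678-0.000241i
  [-4]  conj(Y_{5,-4})(Ω₁) = -0.011838+0.025946i ; Y_{5,-4}(Ω₂) = -0.180584+0.352747i ; Δ = -0.007015-0.008861i
  [-3]  conj(Y_{5,-3})(Ω₁) = +0.096634+0.083689i ; Y_{5,-3}(Ω₂) = -0.248415-0.230294i ; Δ = -0.004732-0.043044i
  [-2]  conj(Y_{5,-2})(Ω₁) = +0.299073-0.192278i ; Y_{5,-2}(Ω₂) = -0.063920+0.039086i ; Δ = -0.011601+0.023980i
  [-1]  conj(Y_{5,-1})(Ω₁) = -0.150604-0.512742i ; Y_{5,-1}(Ω₂) = -0.094907-0.337132i ; Δ = -0.158568+0.099436i
  [+0]  conj(Y_{5,0})(Ω₁) = -0.130427-0.000000i ; Y_{5,0}(Ω₂) = +0.010314+0.000000i ; Δ = -0.001345-0.000000i
  [+1]  conj(Y_{5,1})(Ω₁) = +0.150604-0.512742i ; Y_{5,1}(Ω₂) = +0.094907-0.337132i ; Δ = -0.158568-0.099436i
  [+2]  conj(Y_{5,2})(Ω₁) = +0.299073+0.192278i ; Y_{5,2}(Ω₂) = -0.063920-0.039086i ; Δ = -0.011601-0.023980i
  [+3]  conj(Y_{5,3})(Ω₁) = -0.096634+0.083689i ; Y_{5,3}(Ω₂) = +0.248415-0.230294i ; Δ = -0.004732+0.043044i
  [+4]  conj(Y_{5,4})(Ω₁) = -0.011838-0.025946i ; Y_{5,4}(Ω₂) = -0.180584-0.352747i ; Δ = -0.007015+0.008861i
  [+5]  conj(Y_{5,5})(Ω₁) = +0.003676-0.000527i ; Y_{5,5}(Ω₂) = -0.189983+0.038263i ; Δ = -0.000678+0.000241i
Total Σ_m = -0.366535-0.000000i. Multiply by 1.142397: -0.418728-0.000000i. P_5(cos γ) = -0.418728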